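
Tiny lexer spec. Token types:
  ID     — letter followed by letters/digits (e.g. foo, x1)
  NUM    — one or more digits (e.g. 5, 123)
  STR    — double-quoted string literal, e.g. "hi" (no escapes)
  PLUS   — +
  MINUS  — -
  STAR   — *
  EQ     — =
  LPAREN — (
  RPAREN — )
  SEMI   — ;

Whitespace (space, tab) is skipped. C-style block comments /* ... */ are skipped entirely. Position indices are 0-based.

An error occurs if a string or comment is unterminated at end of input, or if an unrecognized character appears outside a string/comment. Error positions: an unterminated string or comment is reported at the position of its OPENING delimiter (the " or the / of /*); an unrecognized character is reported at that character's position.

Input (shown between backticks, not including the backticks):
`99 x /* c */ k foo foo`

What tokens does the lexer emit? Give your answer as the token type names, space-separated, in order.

Answer: NUM ID ID ID ID

Derivation:
pos=0: emit NUM '99' (now at pos=2)
pos=3: emit ID 'x' (now at pos=4)
pos=5: enter COMMENT mode (saw '/*')
exit COMMENT mode (now at pos=12)
pos=13: emit ID 'k' (now at pos=14)
pos=15: emit ID 'foo' (now at pos=18)
pos=19: emit ID 'foo' (now at pos=22)
DONE. 5 tokens: [NUM, ID, ID, ID, ID]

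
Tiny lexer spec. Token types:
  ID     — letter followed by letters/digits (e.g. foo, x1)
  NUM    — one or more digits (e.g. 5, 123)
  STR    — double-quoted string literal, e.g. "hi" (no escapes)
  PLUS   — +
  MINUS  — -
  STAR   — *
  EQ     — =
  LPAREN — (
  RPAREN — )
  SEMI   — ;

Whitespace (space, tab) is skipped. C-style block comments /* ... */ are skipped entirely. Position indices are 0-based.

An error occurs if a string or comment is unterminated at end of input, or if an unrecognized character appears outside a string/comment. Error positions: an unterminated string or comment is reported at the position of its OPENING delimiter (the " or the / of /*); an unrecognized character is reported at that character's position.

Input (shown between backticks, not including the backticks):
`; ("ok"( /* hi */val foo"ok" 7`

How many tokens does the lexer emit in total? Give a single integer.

Answer: 8

Derivation:
pos=0: emit SEMI ';'
pos=2: emit LPAREN '('
pos=3: enter STRING mode
pos=3: emit STR "ok" (now at pos=7)
pos=7: emit LPAREN '('
pos=9: enter COMMENT mode (saw '/*')
exit COMMENT mode (now at pos=17)
pos=17: emit ID 'val' (now at pos=20)
pos=21: emit ID 'foo' (now at pos=24)
pos=24: enter STRING mode
pos=24: emit STR "ok" (now at pos=28)
pos=29: emit NUM '7' (now at pos=30)
DONE. 8 tokens: [SEMI, LPAREN, STR, LPAREN, ID, ID, STR, NUM]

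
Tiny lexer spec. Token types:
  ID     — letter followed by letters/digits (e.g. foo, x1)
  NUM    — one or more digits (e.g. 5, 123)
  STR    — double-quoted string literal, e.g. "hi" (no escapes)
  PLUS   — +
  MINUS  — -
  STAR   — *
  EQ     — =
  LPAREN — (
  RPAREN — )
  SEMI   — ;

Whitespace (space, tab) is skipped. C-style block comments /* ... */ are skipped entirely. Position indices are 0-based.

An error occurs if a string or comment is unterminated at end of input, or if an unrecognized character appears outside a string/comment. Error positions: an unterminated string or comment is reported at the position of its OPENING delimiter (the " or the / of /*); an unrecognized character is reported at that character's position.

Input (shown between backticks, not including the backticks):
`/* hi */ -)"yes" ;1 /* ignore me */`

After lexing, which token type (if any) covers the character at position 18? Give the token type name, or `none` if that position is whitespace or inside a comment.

pos=0: enter COMMENT mode (saw '/*')
exit COMMENT mode (now at pos=8)
pos=9: emit MINUS '-'
pos=10: emit RPAREN ')'
pos=11: enter STRING mode
pos=11: emit STR "yes" (now at pos=16)
pos=17: emit SEMI ';'
pos=18: emit NUM '1' (now at pos=19)
pos=20: enter COMMENT mode (saw '/*')
exit COMMENT mode (now at pos=35)
DONE. 5 tokens: [MINUS, RPAREN, STR, SEMI, NUM]
Position 18: char is '1' -> NUM

Answer: NUM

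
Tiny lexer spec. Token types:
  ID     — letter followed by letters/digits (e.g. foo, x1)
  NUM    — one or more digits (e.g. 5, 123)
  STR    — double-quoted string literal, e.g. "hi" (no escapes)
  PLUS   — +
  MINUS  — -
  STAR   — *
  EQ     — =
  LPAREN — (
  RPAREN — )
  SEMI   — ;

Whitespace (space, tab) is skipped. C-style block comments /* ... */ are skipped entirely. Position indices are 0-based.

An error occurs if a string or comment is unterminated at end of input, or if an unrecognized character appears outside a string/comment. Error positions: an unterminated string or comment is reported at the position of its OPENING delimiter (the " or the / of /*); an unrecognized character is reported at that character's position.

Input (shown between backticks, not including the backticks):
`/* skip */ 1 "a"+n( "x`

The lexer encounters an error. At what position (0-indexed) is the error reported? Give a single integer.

pos=0: enter COMMENT mode (saw '/*')
exit COMMENT mode (now at pos=10)
pos=11: emit NUM '1' (now at pos=12)
pos=13: enter STRING mode
pos=13: emit STR "a" (now at pos=16)
pos=16: emit PLUS '+'
pos=17: emit ID 'n' (now at pos=18)
pos=18: emit LPAREN '('
pos=20: enter STRING mode
pos=20: ERROR — unterminated string

Answer: 20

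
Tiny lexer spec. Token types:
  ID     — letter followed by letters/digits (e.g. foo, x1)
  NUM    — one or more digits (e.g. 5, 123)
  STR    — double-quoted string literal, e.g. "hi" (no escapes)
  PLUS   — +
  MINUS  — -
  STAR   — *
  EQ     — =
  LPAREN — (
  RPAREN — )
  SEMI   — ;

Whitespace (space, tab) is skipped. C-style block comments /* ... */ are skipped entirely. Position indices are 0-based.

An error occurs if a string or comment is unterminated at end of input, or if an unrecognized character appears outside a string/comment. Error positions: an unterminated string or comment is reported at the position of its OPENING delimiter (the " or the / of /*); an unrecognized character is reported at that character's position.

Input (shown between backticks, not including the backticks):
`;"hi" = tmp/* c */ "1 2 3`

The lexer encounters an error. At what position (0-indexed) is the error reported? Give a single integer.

pos=0: emit SEMI ';'
pos=1: enter STRING mode
pos=1: emit STR "hi" (now at pos=5)
pos=6: emit EQ '='
pos=8: emit ID 'tmp' (now at pos=11)
pos=11: enter COMMENT mode (saw '/*')
exit COMMENT mode (now at pos=18)
pos=19: enter STRING mode
pos=19: ERROR — unterminated string

Answer: 19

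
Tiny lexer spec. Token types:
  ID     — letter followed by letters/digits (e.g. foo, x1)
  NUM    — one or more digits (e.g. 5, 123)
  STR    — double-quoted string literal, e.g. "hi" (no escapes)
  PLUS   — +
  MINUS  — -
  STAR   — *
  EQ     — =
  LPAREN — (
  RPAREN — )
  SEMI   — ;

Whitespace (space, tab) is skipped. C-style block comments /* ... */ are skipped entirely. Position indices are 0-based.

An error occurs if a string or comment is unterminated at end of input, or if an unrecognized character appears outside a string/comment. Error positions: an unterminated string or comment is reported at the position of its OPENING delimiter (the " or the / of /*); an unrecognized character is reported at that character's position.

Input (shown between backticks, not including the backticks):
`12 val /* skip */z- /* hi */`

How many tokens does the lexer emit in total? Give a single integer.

Answer: 4

Derivation:
pos=0: emit NUM '12' (now at pos=2)
pos=3: emit ID 'val' (now at pos=6)
pos=7: enter COMMENT mode (saw '/*')
exit COMMENT mode (now at pos=17)
pos=17: emit ID 'z' (now at pos=18)
pos=18: emit MINUS '-'
pos=20: enter COMMENT mode (saw '/*')
exit COMMENT mode (now at pos=28)
DONE. 4 tokens: [NUM, ID, ID, MINUS]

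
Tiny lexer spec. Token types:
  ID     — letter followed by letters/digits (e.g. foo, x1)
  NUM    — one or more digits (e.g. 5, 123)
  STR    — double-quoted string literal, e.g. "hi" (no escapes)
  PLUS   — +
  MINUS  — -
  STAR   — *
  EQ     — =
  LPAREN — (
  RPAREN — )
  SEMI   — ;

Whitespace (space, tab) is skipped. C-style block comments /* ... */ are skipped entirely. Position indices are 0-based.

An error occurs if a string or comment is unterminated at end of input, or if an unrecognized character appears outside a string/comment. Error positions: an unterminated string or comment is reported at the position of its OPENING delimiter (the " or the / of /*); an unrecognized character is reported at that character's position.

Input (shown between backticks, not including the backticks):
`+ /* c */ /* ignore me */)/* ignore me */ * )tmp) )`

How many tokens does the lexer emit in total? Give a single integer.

Answer: 7

Derivation:
pos=0: emit PLUS '+'
pos=2: enter COMMENT mode (saw '/*')
exit COMMENT mode (now at pos=9)
pos=10: enter COMMENT mode (saw '/*')
exit COMMENT mode (now at pos=25)
pos=25: emit RPAREN ')'
pos=26: enter COMMENT mode (saw '/*')
exit COMMENT mode (now at pos=41)
pos=42: emit STAR '*'
pos=44: emit RPAREN ')'
pos=45: emit ID 'tmp' (now at pos=48)
pos=48: emit RPAREN ')'
pos=50: emit RPAREN ')'
DONE. 7 tokens: [PLUS, RPAREN, STAR, RPAREN, ID, RPAREN, RPAREN]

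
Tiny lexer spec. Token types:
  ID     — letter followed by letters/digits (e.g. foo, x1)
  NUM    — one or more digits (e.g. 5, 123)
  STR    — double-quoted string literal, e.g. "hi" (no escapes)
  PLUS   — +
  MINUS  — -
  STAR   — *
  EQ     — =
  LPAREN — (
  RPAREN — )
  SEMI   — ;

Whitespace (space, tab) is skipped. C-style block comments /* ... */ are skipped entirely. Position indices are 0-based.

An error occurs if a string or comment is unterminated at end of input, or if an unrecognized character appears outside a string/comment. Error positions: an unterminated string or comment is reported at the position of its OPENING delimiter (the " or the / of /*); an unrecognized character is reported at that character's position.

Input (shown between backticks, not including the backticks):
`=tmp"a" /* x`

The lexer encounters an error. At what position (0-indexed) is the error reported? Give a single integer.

pos=0: emit EQ '='
pos=1: emit ID 'tmp' (now at pos=4)
pos=4: enter STRING mode
pos=4: emit STR "a" (now at pos=7)
pos=8: enter COMMENT mode (saw '/*')
pos=8: ERROR — unterminated comment (reached EOF)

Answer: 8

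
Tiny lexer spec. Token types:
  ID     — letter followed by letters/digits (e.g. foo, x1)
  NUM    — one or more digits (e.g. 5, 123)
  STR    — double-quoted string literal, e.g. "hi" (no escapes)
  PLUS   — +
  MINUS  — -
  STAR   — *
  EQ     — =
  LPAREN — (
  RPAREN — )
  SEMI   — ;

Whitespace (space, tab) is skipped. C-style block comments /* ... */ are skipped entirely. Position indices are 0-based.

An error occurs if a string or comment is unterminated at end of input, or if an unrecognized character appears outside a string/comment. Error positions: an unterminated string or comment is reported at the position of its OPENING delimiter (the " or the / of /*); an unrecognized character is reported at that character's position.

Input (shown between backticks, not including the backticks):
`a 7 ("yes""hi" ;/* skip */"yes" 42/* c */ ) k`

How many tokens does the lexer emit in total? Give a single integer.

Answer: 10

Derivation:
pos=0: emit ID 'a' (now at pos=1)
pos=2: emit NUM '7' (now at pos=3)
pos=4: emit LPAREN '('
pos=5: enter STRING mode
pos=5: emit STR "yes" (now at pos=10)
pos=10: enter STRING mode
pos=10: emit STR "hi" (now at pos=14)
pos=15: emit SEMI ';'
pos=16: enter COMMENT mode (saw '/*')
exit COMMENT mode (now at pos=26)
pos=26: enter STRING mode
pos=26: emit STR "yes" (now at pos=31)
pos=32: emit NUM '42' (now at pos=34)
pos=34: enter COMMENT mode (saw '/*')
exit COMMENT mode (now at pos=41)
pos=42: emit RPAREN ')'
pos=44: emit ID 'k' (now at pos=45)
DONE. 10 tokens: [ID, NUM, LPAREN, STR, STR, SEMI, STR, NUM, RPAREN, ID]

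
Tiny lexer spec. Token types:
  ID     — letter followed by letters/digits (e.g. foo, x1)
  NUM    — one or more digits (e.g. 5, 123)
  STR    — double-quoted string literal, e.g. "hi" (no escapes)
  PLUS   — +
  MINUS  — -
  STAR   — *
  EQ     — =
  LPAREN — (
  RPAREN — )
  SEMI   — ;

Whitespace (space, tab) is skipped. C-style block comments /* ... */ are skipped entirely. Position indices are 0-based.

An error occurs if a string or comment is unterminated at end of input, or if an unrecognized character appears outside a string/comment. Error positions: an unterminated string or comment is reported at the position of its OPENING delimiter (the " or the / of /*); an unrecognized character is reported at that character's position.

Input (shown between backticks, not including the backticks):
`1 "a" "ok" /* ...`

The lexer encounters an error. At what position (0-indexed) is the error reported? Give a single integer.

Answer: 11

Derivation:
pos=0: emit NUM '1' (now at pos=1)
pos=2: enter STRING mode
pos=2: emit STR "a" (now at pos=5)
pos=6: enter STRING mode
pos=6: emit STR "ok" (now at pos=10)
pos=11: enter COMMENT mode (saw '/*')
pos=11: ERROR — unterminated comment (reached EOF)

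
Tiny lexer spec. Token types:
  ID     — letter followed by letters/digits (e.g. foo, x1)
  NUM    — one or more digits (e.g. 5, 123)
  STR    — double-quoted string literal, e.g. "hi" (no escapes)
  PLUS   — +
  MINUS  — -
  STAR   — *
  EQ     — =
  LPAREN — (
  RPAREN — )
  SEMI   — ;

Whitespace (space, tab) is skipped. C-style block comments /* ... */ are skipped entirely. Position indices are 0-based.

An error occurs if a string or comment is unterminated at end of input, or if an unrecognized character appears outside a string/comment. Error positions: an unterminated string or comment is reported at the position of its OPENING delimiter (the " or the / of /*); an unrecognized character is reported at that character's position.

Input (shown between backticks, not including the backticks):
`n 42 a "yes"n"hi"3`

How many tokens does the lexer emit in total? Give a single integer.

Answer: 7

Derivation:
pos=0: emit ID 'n' (now at pos=1)
pos=2: emit NUM '42' (now at pos=4)
pos=5: emit ID 'a' (now at pos=6)
pos=7: enter STRING mode
pos=7: emit STR "yes" (now at pos=12)
pos=12: emit ID 'n' (now at pos=13)
pos=13: enter STRING mode
pos=13: emit STR "hi" (now at pos=17)
pos=17: emit NUM '3' (now at pos=18)
DONE. 7 tokens: [ID, NUM, ID, STR, ID, STR, NUM]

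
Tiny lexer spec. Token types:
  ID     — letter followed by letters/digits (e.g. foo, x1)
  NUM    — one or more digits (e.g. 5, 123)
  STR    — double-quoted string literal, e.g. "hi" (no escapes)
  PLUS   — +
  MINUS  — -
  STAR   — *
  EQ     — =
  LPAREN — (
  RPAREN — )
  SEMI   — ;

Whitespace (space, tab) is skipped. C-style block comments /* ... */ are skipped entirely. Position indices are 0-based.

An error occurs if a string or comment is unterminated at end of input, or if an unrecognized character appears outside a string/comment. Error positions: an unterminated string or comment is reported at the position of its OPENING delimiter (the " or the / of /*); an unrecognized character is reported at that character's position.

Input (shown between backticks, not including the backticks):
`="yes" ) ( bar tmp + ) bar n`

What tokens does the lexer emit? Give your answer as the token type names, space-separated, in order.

Answer: EQ STR RPAREN LPAREN ID ID PLUS RPAREN ID ID

Derivation:
pos=0: emit EQ '='
pos=1: enter STRING mode
pos=1: emit STR "yes" (now at pos=6)
pos=7: emit RPAREN ')'
pos=9: emit LPAREN '('
pos=11: emit ID 'bar' (now at pos=14)
pos=15: emit ID 'tmp' (now at pos=18)
pos=19: emit PLUS '+'
pos=21: emit RPAREN ')'
pos=23: emit ID 'bar' (now at pos=26)
pos=27: emit ID 'n' (now at pos=28)
DONE. 10 tokens: [EQ, STR, RPAREN, LPAREN, ID, ID, PLUS, RPAREN, ID, ID]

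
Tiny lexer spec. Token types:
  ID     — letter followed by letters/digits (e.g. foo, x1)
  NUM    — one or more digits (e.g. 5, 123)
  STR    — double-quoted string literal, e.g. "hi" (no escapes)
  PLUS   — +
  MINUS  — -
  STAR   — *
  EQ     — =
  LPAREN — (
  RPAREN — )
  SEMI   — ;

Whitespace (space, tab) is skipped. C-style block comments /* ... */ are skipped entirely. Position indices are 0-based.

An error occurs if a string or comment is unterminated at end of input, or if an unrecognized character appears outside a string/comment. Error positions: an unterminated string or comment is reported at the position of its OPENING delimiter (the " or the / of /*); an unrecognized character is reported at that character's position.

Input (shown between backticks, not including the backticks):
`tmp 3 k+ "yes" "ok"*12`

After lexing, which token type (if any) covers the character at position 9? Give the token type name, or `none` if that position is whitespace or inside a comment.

Answer: STR

Derivation:
pos=0: emit ID 'tmp' (now at pos=3)
pos=4: emit NUM '3' (now at pos=5)
pos=6: emit ID 'k' (now at pos=7)
pos=7: emit PLUS '+'
pos=9: enter STRING mode
pos=9: emit STR "yes" (now at pos=14)
pos=15: enter STRING mode
pos=15: emit STR "ok" (now at pos=19)
pos=19: emit STAR '*'
pos=20: emit NUM '12' (now at pos=22)
DONE. 8 tokens: [ID, NUM, ID, PLUS, STR, STR, STAR, NUM]
Position 9: char is '"' -> STR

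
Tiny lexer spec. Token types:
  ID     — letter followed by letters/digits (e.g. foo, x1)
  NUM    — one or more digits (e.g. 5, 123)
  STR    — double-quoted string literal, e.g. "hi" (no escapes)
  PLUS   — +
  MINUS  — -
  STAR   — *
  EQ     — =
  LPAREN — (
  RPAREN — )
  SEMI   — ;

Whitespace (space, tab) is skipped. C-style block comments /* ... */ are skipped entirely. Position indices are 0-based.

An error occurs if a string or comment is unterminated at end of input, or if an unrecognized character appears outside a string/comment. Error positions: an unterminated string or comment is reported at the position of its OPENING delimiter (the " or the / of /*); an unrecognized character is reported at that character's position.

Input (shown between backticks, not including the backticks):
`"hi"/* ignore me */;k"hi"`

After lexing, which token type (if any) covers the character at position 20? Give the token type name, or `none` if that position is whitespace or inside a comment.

Answer: ID

Derivation:
pos=0: enter STRING mode
pos=0: emit STR "hi" (now at pos=4)
pos=4: enter COMMENT mode (saw '/*')
exit COMMENT mode (now at pos=19)
pos=19: emit SEMI ';'
pos=20: emit ID 'k' (now at pos=21)
pos=21: enter STRING mode
pos=21: emit STR "hi" (now at pos=25)
DONE. 4 tokens: [STR, SEMI, ID, STR]
Position 20: char is 'k' -> ID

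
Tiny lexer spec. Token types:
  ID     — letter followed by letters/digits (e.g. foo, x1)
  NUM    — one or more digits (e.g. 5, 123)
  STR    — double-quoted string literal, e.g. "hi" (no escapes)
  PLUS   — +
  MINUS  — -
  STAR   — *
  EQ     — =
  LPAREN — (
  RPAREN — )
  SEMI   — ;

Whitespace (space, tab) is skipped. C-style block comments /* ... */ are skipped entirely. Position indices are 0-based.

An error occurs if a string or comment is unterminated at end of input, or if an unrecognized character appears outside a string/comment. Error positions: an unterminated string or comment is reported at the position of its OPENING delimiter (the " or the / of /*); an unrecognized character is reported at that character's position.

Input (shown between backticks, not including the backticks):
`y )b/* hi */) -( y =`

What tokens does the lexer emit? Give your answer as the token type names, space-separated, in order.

Answer: ID RPAREN ID RPAREN MINUS LPAREN ID EQ

Derivation:
pos=0: emit ID 'y' (now at pos=1)
pos=2: emit RPAREN ')'
pos=3: emit ID 'b' (now at pos=4)
pos=4: enter COMMENT mode (saw '/*')
exit COMMENT mode (now at pos=12)
pos=12: emit RPAREN ')'
pos=14: emit MINUS '-'
pos=15: emit LPAREN '('
pos=17: emit ID 'y' (now at pos=18)
pos=19: emit EQ '='
DONE. 8 tokens: [ID, RPAREN, ID, RPAREN, MINUS, LPAREN, ID, EQ]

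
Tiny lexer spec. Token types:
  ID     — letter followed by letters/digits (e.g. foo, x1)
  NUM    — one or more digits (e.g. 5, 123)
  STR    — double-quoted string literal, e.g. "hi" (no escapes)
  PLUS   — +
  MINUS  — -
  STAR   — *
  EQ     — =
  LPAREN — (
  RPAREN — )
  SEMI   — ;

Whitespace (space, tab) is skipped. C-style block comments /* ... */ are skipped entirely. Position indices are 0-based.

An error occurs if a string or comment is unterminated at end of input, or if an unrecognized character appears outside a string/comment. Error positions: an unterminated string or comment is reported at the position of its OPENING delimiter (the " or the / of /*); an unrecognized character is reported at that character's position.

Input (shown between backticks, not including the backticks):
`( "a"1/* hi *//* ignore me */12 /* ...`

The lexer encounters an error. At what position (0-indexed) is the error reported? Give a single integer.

pos=0: emit LPAREN '('
pos=2: enter STRING mode
pos=2: emit STR "a" (now at pos=5)
pos=5: emit NUM '1' (now at pos=6)
pos=6: enter COMMENT mode (saw '/*')
exit COMMENT mode (now at pos=14)
pos=14: enter COMMENT mode (saw '/*')
exit COMMENT mode (now at pos=29)
pos=29: emit NUM '12' (now at pos=31)
pos=32: enter COMMENT mode (saw '/*')
pos=32: ERROR — unterminated comment (reached EOF)

Answer: 32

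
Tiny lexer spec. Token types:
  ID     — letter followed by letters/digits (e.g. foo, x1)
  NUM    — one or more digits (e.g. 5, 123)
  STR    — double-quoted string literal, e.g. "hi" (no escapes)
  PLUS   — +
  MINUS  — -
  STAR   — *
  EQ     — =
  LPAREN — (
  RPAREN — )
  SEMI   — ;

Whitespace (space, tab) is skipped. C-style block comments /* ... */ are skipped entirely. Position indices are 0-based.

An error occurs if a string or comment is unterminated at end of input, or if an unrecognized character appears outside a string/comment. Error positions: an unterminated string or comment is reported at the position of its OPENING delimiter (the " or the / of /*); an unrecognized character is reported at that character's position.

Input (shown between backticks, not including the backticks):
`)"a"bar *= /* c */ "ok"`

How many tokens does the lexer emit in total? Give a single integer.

Answer: 6

Derivation:
pos=0: emit RPAREN ')'
pos=1: enter STRING mode
pos=1: emit STR "a" (now at pos=4)
pos=4: emit ID 'bar' (now at pos=7)
pos=8: emit STAR '*'
pos=9: emit EQ '='
pos=11: enter COMMENT mode (saw '/*')
exit COMMENT mode (now at pos=18)
pos=19: enter STRING mode
pos=19: emit STR "ok" (now at pos=23)
DONE. 6 tokens: [RPAREN, STR, ID, STAR, EQ, STR]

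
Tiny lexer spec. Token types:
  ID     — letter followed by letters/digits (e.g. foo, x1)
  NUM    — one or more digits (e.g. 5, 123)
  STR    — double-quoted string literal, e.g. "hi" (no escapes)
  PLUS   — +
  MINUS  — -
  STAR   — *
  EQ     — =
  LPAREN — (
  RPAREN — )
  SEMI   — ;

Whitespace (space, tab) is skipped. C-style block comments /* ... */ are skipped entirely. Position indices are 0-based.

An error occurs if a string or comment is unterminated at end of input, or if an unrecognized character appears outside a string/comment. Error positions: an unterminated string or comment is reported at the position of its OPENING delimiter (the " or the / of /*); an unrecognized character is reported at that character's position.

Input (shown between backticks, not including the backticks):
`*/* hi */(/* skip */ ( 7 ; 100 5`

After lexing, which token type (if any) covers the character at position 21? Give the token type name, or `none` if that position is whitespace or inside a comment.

pos=0: emit STAR '*'
pos=1: enter COMMENT mode (saw '/*')
exit COMMENT mode (now at pos=9)
pos=9: emit LPAREN '('
pos=10: enter COMMENT mode (saw '/*')
exit COMMENT mode (now at pos=20)
pos=21: emit LPAREN '('
pos=23: emit NUM '7' (now at pos=24)
pos=25: emit SEMI ';'
pos=27: emit NUM '100' (now at pos=30)
pos=31: emit NUM '5' (now at pos=32)
DONE. 7 tokens: [STAR, LPAREN, LPAREN, NUM, SEMI, NUM, NUM]
Position 21: char is '(' -> LPAREN

Answer: LPAREN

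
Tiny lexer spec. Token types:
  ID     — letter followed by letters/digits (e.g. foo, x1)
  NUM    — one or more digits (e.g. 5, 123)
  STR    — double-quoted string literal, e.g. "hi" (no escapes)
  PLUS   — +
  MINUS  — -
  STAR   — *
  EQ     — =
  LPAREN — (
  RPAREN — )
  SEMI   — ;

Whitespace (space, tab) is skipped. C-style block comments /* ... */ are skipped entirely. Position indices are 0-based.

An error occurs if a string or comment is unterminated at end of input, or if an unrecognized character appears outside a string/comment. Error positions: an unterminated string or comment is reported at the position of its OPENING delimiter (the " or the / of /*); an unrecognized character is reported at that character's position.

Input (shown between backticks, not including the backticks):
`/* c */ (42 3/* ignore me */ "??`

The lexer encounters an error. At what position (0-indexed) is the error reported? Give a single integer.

Answer: 29

Derivation:
pos=0: enter COMMENT mode (saw '/*')
exit COMMENT mode (now at pos=7)
pos=8: emit LPAREN '('
pos=9: emit NUM '42' (now at pos=11)
pos=12: emit NUM '3' (now at pos=13)
pos=13: enter COMMENT mode (saw '/*')
exit COMMENT mode (now at pos=28)
pos=29: enter STRING mode
pos=29: ERROR — unterminated string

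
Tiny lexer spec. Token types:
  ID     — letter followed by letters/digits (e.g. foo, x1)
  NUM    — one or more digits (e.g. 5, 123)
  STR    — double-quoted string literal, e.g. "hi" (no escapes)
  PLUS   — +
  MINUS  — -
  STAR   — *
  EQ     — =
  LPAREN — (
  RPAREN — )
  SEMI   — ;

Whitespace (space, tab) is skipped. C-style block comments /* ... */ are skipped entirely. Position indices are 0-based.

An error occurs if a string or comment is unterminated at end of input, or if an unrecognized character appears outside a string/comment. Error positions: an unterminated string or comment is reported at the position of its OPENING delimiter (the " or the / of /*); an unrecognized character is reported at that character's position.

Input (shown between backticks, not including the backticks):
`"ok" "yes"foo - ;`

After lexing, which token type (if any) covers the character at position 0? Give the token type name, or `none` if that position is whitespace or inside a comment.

pos=0: enter STRING mode
pos=0: emit STR "ok" (now at pos=4)
pos=5: enter STRING mode
pos=5: emit STR "yes" (now at pos=10)
pos=10: emit ID 'foo' (now at pos=13)
pos=14: emit MINUS '-'
pos=16: emit SEMI ';'
DONE. 5 tokens: [STR, STR, ID, MINUS, SEMI]
Position 0: char is '"' -> STR

Answer: STR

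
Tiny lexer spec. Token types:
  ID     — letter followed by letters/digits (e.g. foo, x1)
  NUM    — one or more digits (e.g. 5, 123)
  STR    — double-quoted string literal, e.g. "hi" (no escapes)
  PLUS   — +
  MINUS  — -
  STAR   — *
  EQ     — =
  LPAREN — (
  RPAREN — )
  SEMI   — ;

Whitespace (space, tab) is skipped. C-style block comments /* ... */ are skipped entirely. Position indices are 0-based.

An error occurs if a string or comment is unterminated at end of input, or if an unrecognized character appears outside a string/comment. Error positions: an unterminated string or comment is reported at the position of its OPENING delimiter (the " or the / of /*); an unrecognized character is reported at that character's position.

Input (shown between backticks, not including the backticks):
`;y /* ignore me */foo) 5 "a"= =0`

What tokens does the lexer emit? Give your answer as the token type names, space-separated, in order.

pos=0: emit SEMI ';'
pos=1: emit ID 'y' (now at pos=2)
pos=3: enter COMMENT mode (saw '/*')
exit COMMENT mode (now at pos=18)
pos=18: emit ID 'foo' (now at pos=21)
pos=21: emit RPAREN ')'
pos=23: emit NUM '5' (now at pos=24)
pos=25: enter STRING mode
pos=25: emit STR "a" (now at pos=28)
pos=28: emit EQ '='
pos=30: emit EQ '='
pos=31: emit NUM '0' (now at pos=32)
DONE. 9 tokens: [SEMI, ID, ID, RPAREN, NUM, STR, EQ, EQ, NUM]

Answer: SEMI ID ID RPAREN NUM STR EQ EQ NUM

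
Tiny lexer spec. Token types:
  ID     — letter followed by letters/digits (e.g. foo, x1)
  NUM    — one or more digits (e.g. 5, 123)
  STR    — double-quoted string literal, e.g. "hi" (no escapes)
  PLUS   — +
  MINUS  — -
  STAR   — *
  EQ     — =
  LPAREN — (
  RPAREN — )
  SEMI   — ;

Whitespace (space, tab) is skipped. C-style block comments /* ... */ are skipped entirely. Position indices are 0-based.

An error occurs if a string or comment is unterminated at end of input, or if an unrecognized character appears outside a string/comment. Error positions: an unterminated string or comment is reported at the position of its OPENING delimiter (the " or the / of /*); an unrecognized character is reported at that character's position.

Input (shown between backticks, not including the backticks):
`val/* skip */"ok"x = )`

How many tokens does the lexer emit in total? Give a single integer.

pos=0: emit ID 'val' (now at pos=3)
pos=3: enter COMMENT mode (saw '/*')
exit COMMENT mode (now at pos=13)
pos=13: enter STRING mode
pos=13: emit STR "ok" (now at pos=17)
pos=17: emit ID 'x' (now at pos=18)
pos=19: emit EQ '='
pos=21: emit RPAREN ')'
DONE. 5 tokens: [ID, STR, ID, EQ, RPAREN]

Answer: 5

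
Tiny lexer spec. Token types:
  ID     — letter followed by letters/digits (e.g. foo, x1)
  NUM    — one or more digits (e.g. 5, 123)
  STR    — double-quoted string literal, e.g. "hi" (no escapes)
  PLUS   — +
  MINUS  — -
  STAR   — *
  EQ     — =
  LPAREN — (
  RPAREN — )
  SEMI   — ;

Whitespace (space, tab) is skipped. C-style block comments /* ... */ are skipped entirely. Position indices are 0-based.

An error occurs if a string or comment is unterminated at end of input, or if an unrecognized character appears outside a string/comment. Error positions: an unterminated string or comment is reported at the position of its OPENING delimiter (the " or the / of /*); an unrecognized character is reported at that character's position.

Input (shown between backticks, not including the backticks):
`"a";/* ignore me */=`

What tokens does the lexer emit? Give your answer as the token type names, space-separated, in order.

Answer: STR SEMI EQ

Derivation:
pos=0: enter STRING mode
pos=0: emit STR "a" (now at pos=3)
pos=3: emit SEMI ';'
pos=4: enter COMMENT mode (saw '/*')
exit COMMENT mode (now at pos=19)
pos=19: emit EQ '='
DONE. 3 tokens: [STR, SEMI, EQ]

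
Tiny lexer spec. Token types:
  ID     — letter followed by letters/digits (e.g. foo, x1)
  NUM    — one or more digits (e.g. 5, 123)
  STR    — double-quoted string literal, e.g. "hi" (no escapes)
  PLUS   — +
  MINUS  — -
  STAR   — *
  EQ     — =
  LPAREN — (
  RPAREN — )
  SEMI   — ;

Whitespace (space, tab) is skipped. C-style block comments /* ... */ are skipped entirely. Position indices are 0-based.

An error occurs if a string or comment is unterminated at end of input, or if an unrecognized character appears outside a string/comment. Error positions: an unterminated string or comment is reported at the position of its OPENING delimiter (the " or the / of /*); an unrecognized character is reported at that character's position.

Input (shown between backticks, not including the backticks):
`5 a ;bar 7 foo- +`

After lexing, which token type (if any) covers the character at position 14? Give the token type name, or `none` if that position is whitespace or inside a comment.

pos=0: emit NUM '5' (now at pos=1)
pos=2: emit ID 'a' (now at pos=3)
pos=4: emit SEMI ';'
pos=5: emit ID 'bar' (now at pos=8)
pos=9: emit NUM '7' (now at pos=10)
pos=11: emit ID 'foo' (now at pos=14)
pos=14: emit MINUS '-'
pos=16: emit PLUS '+'
DONE. 8 tokens: [NUM, ID, SEMI, ID, NUM, ID, MINUS, PLUS]
Position 14: char is '-' -> MINUS

Answer: MINUS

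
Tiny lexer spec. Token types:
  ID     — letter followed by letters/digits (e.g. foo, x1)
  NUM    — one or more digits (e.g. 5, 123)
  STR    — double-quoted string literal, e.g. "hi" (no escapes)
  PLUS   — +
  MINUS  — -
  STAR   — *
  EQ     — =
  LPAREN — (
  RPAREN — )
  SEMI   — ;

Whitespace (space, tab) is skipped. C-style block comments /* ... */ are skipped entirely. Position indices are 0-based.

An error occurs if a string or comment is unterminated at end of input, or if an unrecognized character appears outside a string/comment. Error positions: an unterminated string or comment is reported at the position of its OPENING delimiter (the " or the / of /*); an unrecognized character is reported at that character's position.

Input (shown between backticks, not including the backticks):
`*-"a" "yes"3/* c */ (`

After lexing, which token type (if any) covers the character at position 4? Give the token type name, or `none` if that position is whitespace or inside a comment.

Answer: STR

Derivation:
pos=0: emit STAR '*'
pos=1: emit MINUS '-'
pos=2: enter STRING mode
pos=2: emit STR "a" (now at pos=5)
pos=6: enter STRING mode
pos=6: emit STR "yes" (now at pos=11)
pos=11: emit NUM '3' (now at pos=12)
pos=12: enter COMMENT mode (saw '/*')
exit COMMENT mode (now at pos=19)
pos=20: emit LPAREN '('
DONE. 6 tokens: [STAR, MINUS, STR, STR, NUM, LPAREN]
Position 4: char is '"' -> STR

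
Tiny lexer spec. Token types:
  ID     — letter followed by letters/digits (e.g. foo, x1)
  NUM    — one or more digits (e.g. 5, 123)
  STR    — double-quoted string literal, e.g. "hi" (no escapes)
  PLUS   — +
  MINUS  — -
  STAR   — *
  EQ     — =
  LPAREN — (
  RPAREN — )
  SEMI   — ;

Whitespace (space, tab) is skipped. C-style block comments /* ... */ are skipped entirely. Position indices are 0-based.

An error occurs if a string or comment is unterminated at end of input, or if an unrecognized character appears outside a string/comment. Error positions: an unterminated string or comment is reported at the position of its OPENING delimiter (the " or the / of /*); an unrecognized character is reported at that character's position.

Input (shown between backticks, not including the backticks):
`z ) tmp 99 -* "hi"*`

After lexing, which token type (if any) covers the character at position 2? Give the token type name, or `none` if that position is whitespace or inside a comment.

pos=0: emit ID 'z' (now at pos=1)
pos=2: emit RPAREN ')'
pos=4: emit ID 'tmp' (now at pos=7)
pos=8: emit NUM '99' (now at pos=10)
pos=11: emit MINUS '-'
pos=12: emit STAR '*'
pos=14: enter STRING mode
pos=14: emit STR "hi" (now at pos=18)
pos=18: emit STAR '*'
DONE. 8 tokens: [ID, RPAREN, ID, NUM, MINUS, STAR, STR, STAR]
Position 2: char is ')' -> RPAREN

Answer: RPAREN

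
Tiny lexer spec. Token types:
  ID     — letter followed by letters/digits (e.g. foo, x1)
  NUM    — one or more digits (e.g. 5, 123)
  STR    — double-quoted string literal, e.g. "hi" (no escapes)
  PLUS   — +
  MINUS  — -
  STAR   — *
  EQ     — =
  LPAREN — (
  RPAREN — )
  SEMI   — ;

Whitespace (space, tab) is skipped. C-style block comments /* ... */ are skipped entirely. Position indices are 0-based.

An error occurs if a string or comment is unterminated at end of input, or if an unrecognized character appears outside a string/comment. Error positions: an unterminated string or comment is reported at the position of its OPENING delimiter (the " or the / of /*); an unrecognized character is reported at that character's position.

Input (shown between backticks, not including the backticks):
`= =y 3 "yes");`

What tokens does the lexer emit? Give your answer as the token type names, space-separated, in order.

Answer: EQ EQ ID NUM STR RPAREN SEMI

Derivation:
pos=0: emit EQ '='
pos=2: emit EQ '='
pos=3: emit ID 'y' (now at pos=4)
pos=5: emit NUM '3' (now at pos=6)
pos=7: enter STRING mode
pos=7: emit STR "yes" (now at pos=12)
pos=12: emit RPAREN ')'
pos=13: emit SEMI ';'
DONE. 7 tokens: [EQ, EQ, ID, NUM, STR, RPAREN, SEMI]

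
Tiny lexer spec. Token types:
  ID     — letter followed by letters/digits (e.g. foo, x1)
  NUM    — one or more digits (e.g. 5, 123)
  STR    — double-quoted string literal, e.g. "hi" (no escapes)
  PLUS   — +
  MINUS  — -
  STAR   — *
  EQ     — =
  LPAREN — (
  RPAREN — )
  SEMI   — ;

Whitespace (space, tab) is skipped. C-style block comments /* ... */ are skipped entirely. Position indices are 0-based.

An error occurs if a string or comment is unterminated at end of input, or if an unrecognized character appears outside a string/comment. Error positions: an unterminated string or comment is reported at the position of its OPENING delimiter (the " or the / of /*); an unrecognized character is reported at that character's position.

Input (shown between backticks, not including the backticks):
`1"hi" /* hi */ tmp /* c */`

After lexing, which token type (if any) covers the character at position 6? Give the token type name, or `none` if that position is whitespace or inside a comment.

pos=0: emit NUM '1' (now at pos=1)
pos=1: enter STRING mode
pos=1: emit STR "hi" (now at pos=5)
pos=6: enter COMMENT mode (saw '/*')
exit COMMENT mode (now at pos=14)
pos=15: emit ID 'tmp' (now at pos=18)
pos=19: enter COMMENT mode (saw '/*')
exit COMMENT mode (now at pos=26)
DONE. 3 tokens: [NUM, STR, ID]
Position 6: char is '/' -> none

Answer: none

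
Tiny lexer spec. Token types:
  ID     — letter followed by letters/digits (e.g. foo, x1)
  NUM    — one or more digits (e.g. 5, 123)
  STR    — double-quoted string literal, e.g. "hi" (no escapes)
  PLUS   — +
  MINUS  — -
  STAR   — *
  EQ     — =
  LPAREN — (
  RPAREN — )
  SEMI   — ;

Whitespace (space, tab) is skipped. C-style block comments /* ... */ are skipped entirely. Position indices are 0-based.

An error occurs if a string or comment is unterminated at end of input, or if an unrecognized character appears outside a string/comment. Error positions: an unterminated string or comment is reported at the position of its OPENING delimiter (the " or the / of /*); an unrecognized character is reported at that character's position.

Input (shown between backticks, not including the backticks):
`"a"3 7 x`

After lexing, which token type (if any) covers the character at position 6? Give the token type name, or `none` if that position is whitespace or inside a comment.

pos=0: enter STRING mode
pos=0: emit STR "a" (now at pos=3)
pos=3: emit NUM '3' (now at pos=4)
pos=5: emit NUM '7' (now at pos=6)
pos=7: emit ID 'x' (now at pos=8)
DONE. 4 tokens: [STR, NUM, NUM, ID]
Position 6: char is ' ' -> none

Answer: none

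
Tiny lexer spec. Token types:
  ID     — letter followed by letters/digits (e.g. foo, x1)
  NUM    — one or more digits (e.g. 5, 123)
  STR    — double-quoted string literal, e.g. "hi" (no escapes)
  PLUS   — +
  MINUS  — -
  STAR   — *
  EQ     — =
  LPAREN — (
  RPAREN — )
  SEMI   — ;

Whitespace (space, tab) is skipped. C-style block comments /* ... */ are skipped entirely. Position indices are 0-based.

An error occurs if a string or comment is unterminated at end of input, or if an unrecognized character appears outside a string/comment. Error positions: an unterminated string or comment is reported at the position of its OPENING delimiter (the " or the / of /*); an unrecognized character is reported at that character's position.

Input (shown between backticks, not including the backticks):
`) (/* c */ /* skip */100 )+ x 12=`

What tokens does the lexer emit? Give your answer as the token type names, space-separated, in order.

pos=0: emit RPAREN ')'
pos=2: emit LPAREN '('
pos=3: enter COMMENT mode (saw '/*')
exit COMMENT mode (now at pos=10)
pos=11: enter COMMENT mode (saw '/*')
exit COMMENT mode (now at pos=21)
pos=21: emit NUM '100' (now at pos=24)
pos=25: emit RPAREN ')'
pos=26: emit PLUS '+'
pos=28: emit ID 'x' (now at pos=29)
pos=30: emit NUM '12' (now at pos=32)
pos=32: emit EQ '='
DONE. 8 tokens: [RPAREN, LPAREN, NUM, RPAREN, PLUS, ID, NUM, EQ]

Answer: RPAREN LPAREN NUM RPAREN PLUS ID NUM EQ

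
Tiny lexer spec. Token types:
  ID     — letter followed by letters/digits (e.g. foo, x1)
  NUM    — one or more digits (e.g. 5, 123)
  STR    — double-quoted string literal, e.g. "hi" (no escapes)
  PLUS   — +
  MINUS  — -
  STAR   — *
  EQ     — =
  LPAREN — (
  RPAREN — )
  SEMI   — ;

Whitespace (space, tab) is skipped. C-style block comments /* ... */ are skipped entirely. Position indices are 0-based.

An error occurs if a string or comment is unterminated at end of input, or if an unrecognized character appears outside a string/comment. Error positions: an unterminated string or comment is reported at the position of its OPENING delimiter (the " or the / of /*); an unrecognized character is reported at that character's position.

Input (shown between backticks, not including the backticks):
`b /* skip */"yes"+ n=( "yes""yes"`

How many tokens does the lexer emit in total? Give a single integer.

pos=0: emit ID 'b' (now at pos=1)
pos=2: enter COMMENT mode (saw '/*')
exit COMMENT mode (now at pos=12)
pos=12: enter STRING mode
pos=12: emit STR "yes" (now at pos=17)
pos=17: emit PLUS '+'
pos=19: emit ID 'n' (now at pos=20)
pos=20: emit EQ '='
pos=21: emit LPAREN '('
pos=23: enter STRING mode
pos=23: emit STR "yes" (now at pos=28)
pos=28: enter STRING mode
pos=28: emit STR "yes" (now at pos=33)
DONE. 8 tokens: [ID, STR, PLUS, ID, EQ, LPAREN, STR, STR]

Answer: 8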